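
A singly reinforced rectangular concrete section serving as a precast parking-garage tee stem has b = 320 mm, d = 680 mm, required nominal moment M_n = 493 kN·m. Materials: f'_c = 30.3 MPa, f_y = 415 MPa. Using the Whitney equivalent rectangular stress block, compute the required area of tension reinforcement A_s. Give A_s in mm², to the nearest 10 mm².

A_s ≈ 1880 mm²

With M_n = 0.85 f'_c a b (d − a/2), solve the quadratic for a:
a = d − √(d² − 2M_n/(0.85 f'_c b)) = 680 − √(680² − 2 × 493×10⁶/(0.85 × 30.3 × 320)) = 94.54 mm.
A_s = 0.85 f'_c a b / f_y = 0.85 × 30.3 × 94.54 × 320 / 415 = 1877.5 mm².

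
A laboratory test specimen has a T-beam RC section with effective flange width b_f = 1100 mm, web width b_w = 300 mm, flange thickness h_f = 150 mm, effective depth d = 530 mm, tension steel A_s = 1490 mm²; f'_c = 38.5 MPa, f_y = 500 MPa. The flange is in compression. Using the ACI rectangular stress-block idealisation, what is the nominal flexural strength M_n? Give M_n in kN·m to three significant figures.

M_n ≈ 387 kN·m

Tension: T = A_s f_y = 1490 × 500 = 745000 N.
Try a within the flange: a = T/(0.85 f'_c b_f) = 745000/(0.85 × 38.5 × 1100) = 20.70 mm.
Since a = 20.70 ≤ h_f = 150 mm, the stress block lies entirely in the flange; analyse as a rectangular beam of width b_f.
M_n = T(d − a/2) = 745000 × (530 − 10.35) = 387.14 × 10⁶ N·mm.
M_n = 387.14 kN·m.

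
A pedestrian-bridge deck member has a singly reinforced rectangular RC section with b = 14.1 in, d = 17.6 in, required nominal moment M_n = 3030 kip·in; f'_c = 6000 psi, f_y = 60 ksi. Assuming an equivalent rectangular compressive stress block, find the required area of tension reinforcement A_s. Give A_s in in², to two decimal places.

From M_n = 0.85 f'_c a b (d − a/2):
a = d − √(d² − 2M_n/(0.85 f'_c b)) = 17.6 − √(17.6² − 2 × 3030/(0.85 × 6 × 14.1)) = 2.584 in.
A_s = 0.85 f'_c a b / f_y = 0.85 × 6 × 2.584 × 14.1 / 60 = 3.097 in².

A_s ≈ 3.10 in²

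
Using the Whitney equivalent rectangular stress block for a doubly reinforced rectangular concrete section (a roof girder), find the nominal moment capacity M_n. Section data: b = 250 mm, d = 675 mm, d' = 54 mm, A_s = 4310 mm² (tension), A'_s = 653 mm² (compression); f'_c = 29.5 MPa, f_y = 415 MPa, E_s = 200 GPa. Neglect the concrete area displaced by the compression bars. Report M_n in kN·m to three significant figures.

M_n ≈ 1010 kN·m

Assume both tension and compression steel yield.
Net tension couple steel: A_s − A'_s = 3657 mm².
a = (A_s − A'_s) f_y / (0.85 f'_c b) = 1517655/(0.85 × 29.5 × 250) = 242.10 mm.
c = a/β₁ = 242.10/0.839 = 288.56 mm; ε'_s = 0.003(c − d')/c = 0.0024 ≥ f_y/E_s = 0.0021, so compression steel does yield.
M_n = (A_s − A'_s) f_y (d − a/2) + A'_s f_y (d − d') = [1517655 × (675 − 121.05) + 270995 × (675 − 54)] × 10⁻⁶ = 840.70 + 168.29 = 1008.99 kN·m.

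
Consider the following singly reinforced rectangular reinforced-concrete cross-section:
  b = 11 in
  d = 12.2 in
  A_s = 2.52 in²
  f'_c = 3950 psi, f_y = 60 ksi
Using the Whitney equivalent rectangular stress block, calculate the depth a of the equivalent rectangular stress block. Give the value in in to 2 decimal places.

a ≈ 4.09 in

T = A_s f_y = 2.52 × 60 = 151.2 kips.
a = T/(0.85 f'_c b) = 151.2/(0.85 × 3.95 × 11) = 4.09 in.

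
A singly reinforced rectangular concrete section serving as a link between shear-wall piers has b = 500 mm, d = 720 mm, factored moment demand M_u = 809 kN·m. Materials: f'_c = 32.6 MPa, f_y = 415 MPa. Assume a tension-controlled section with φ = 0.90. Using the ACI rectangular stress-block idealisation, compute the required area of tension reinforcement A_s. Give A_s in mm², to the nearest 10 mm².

M_n = M_u/φ = 809/0.90 = 898.889 kN·m.
With M_n = 0.85 f'_c a b (d − a/2), solve the quadratic for a:
a = d − √(d² − 2M_n/(0.85 f'_c b)) = 720 − √(720² − 2 × 898.889×10⁶/(0.85 × 32.6 × 500)) = 96.59 mm.
A_s = 0.85 f'_c a b / f_y = 0.85 × 32.6 × 96.59 × 500 / 415 = 3224.7 mm².

A_s ≈ 3220 mm²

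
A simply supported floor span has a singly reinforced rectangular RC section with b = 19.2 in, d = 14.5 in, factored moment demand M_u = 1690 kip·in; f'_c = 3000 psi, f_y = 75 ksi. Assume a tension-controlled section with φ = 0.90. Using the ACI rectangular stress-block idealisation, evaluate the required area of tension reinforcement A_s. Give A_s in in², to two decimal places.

M_n = M_u/φ = 1690/0.90 = 1877.78 kip·in.
From M_n = 0.85 f'_c a b (d − a/2):
a = d − √(d² − 2M_n/(0.85 f'_c b)) = 14.5 − √(14.5² − 2 × 1877.78/(0.85 × 3 × 19.2)) = 2.944 in.
A_s = 0.85 f'_c a b / f_y = 0.85 × 3 × 2.944 × 19.2 / 75 = 1.922 in².

A_s ≈ 1.92 in²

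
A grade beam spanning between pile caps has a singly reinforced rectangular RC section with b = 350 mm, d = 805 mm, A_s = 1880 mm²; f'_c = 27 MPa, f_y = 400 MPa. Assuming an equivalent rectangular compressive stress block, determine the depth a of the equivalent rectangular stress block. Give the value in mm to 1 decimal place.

a ≈ 93.6 mm

T = A_s f_y = 1880 × 400 = 752000 N = 752 kN.
Setting C = 0.85 f'_c a b equal to T: a = 752000/(0.85 × 27 × 350) = 93.6 mm.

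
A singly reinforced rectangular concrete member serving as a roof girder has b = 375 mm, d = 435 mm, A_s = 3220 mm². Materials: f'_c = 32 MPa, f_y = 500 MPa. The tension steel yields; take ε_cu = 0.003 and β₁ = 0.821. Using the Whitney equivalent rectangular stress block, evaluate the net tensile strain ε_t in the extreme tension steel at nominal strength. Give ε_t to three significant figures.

a = A_s f_y/(0.85 f'_c b) = 157.84 mm.
β₁ = 0.821, so c = a/β₁ = 157.84/0.821 = 192.25 mm.
From the linear strain diagram with ε_cu = 0.003: ε_t = 0.003 (d − c)/c = 0.003 × (435 − 192.25)/192.25 = 0.00379.
ε_t < 0.004 — the section is over-reinforced for flexure under ACI limits.

ε_t ≈ 0.00379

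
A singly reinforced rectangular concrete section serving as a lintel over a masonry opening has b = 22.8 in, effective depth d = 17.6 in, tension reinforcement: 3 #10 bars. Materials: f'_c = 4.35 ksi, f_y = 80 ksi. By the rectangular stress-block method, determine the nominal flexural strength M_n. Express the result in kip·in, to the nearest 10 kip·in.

M_n ≈ 4810 kip·in

A_s = 3 × 1.27 = 3.81 in².
T = A_s f_y = 3.81 × 80 = 304.8 kips.
a = T/(0.85 f'_c b) = 304.8/(0.85 × 4.35 × 22.8) = 3.616 in.
M_n = T(d − a/2) = 304.8 × (17.6 − 1.808) = 4813.4 kip·in.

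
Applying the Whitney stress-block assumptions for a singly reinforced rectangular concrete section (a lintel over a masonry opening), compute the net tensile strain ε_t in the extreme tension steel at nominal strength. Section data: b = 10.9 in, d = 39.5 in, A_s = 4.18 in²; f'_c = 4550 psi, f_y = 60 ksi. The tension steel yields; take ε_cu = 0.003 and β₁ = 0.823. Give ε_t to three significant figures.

a = A_s f_y/(0.85 f'_c b) = 5.949 in.
β₁ = 0.823, so c = a/β₁ = 5.949/0.823 = 7.228 in.
From the linear strain diagram with ε_cu = 0.003: ε_t = 0.003 (d − c)/c = 0.003 × (39.5 − 7.228)/7.228 = 0.0134.
Since ε_t ≥ 0.005, the section is tension-controlled.

ε_t ≈ 0.0134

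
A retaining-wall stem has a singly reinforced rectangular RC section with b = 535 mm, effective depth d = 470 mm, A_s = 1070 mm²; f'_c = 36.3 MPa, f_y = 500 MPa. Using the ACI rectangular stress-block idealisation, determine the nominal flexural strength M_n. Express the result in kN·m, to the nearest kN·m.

M_n ≈ 243 kN·m

T = A_s f_y = 1070 × 500 = 535000 N = 535 kN.
From C = T: a = T/(0.85 f'_c b) = 535000/(0.85 × 36.3 × 535) = 32.41 mm.
M_n = T(d − a/2) = 535 kN × (470 − 16.205) mm = 242.78 kN·m.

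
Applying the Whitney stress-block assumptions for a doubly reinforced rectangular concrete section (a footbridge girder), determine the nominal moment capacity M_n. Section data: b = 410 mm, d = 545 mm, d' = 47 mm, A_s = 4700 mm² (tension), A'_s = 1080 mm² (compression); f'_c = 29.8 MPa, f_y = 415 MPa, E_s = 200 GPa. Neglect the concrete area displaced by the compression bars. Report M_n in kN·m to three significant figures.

Assume both tension and compression steel yield.
Net tension couple steel: A_s − A'_s = 3620 mm².
a = (A_s − A'_s) f_y / (0.85 f'_c b) = 1502300/(0.85 × 29.8 × 410) = 144.66 mm.
c = a/β₁ = 144.66/0.837 = 172.83 mm; ε'_s = 0.003(c − d')/c = 0.0022 ≥ f_y/E_s = 0.0021, so compression steel does yield.
M_n = (A_s − A'_s) f_y (d − a/2) + A'_s f_y (d − d') = [1502300 × (545 − 72.33) + 448200 × (545 − 47)] × 10⁻⁶ = 710.09 + 223.20 = 933.29 kN·m.

M_n ≈ 933 kN·m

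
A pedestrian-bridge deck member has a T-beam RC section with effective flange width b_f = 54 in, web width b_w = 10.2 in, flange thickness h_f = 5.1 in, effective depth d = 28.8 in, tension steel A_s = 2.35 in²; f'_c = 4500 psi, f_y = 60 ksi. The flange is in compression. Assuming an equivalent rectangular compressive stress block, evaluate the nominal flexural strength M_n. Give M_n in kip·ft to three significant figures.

M_n ≈ 334 kip·ft

Tension: T = A_s f_y = 2.35 × 60 = 141 kips.
Try a within the flange: a = T/(0.85 f'_c b_f) = 141/(0.85 × 4.5 × 54) = 0.683 in.
Since a = 0.683 ≤ h_f = 5.1 in, the stress block lies entirely in the flange; analyse as a rectangular beam of width b_f.
M_n = T(d − a/2) = 141 × (28.8 − 0.3415) = 4012.6 kip·in.
M_n = 4012.6/12 = 334.38 kip·ft.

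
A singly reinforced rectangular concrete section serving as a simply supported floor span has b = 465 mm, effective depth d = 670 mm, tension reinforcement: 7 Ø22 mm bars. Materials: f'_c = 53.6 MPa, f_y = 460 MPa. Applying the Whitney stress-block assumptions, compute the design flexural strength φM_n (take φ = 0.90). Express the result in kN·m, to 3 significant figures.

φM_n ≈ 706 kN·m

A_s = 7 × 380 = 2660 mm².
T = A_s f_y = 2660 × 460 = 1223600 N = 1223.6 kN.
From C = T: a = T/(0.85 f'_c b) = 1223600/(0.85 × 53.6 × 465) = 57.76 mm.
M_n = T(d − a/2) = 1223.6 kN × (670 − 28.88) mm = 784.47 kN·m.
φM_n = 0.90 × 784.47 = 706.02 kN·m.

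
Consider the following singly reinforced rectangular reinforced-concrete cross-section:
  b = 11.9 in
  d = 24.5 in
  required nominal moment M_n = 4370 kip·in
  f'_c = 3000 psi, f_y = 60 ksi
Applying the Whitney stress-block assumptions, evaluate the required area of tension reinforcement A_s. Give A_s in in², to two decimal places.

A_s ≈ 3.45 in²

From M_n = 0.85 f'_c a b (d − a/2):
a = d − √(d² − 2M_n/(0.85 f'_c b)) = 24.5 − √(24.5² − 2 × 4370/(0.85 × 3 × 11.9)) = 6.830 in.
A_s = 0.85 f'_c a b / f_y = 0.85 × 3 × 6.830 × 11.9 / 60 = 3.454 in².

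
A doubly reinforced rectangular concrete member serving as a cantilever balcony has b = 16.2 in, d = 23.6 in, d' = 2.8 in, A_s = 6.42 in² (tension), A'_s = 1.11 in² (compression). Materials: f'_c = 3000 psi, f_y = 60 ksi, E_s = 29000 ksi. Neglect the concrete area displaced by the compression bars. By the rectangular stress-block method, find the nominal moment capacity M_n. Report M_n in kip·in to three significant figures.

Assume both steels yield.
a = (A_s − A'_s) f_y/(0.85 f'_c b) = (6.42 − 1.11) × 60/(0.85 × 3 × 16.2) = 7.712 in.
c = a/β₁ = 7.712/0.85 = 9.073 in; ε'_s = 0.003(c − d')/c = 0.0021 ≥ ε_y = 0.0021, so the compression steel yields.
M_n = (A_s − A'_s) f_y (d − a/2) + A'_s f_y (d − d') = 318.6 × (23.6 − 3.856) + 66.6 × (23.6 − 2.8) = 6290.4 + 1385.3 = 7675.7 kip·in.

M_n ≈ 7680 kip·in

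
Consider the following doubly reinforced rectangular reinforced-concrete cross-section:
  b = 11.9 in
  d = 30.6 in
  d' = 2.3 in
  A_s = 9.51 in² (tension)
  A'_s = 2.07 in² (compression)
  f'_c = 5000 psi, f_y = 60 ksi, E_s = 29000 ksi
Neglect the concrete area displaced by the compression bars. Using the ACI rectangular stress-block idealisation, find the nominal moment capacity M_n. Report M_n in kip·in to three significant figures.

Assume both steels yield.
a = (A_s − A'_s) f_y/(0.85 f'_c b) = (9.51 − 2.07) × 60/(0.85 × 5 × 11.9) = 8.826 in.
c = a/β₁ = 8.826/0.8 = 11.033 in; ε'_s = 0.003(c − d')/c = 0.0024 ≥ ε_y = 0.0021, so the compression steel yields.
M_n = (A_s − A'_s) f_y (d − a/2) + A'_s f_y (d − d') = 446.4 × (30.6 − 4.413) + 124.2 × (30.6 − 2.3) = 11689.9 + 3514.9 = 15204.8 kip·in.

M_n ≈ 15200 kip·in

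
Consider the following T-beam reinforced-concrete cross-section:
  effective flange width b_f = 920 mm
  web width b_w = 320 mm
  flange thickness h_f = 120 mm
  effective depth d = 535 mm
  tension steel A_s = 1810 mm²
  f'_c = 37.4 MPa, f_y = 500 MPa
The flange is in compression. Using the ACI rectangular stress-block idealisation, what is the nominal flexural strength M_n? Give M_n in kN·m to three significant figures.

Tension: T = A_s f_y = 1810 × 500 = 905000 N.
Try a within the flange: a = T/(0.85 f'_c b_f) = 905000/(0.85 × 37.4 × 920) = 30.94 mm.
Since a = 30.94 ≤ h_f = 120 mm, the stress block lies entirely in the flange; analyse as a rectangular beam of width b_f.
M_n = T(d − a/2) = 905000 × (535 − 15.47) = 470.17 × 10⁶ N·mm.
M_n = 470.17 kN·m.

M_n ≈ 470 kN·m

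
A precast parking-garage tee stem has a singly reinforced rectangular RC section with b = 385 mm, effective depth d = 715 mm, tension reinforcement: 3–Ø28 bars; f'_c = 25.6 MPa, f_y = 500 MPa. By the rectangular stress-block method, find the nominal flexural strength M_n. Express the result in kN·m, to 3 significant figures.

A_s = 3 × 616 = 1848 mm².
T = A_s f_y = 1848 × 500 = 924000 N = 924 kN.
From C = T: a = T/(0.85 f'_c b) = 924000/(0.85 × 25.6 × 385) = 110.29 mm.
M_n = T(d − a/2) = 924 kN × (715 − 55.145) mm = 609.71 kN·m.

M_n ≈ 610 kN·m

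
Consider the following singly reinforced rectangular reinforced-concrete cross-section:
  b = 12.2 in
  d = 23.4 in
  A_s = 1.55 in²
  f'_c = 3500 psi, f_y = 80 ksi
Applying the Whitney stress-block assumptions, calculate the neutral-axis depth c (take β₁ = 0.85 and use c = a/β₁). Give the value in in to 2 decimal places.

c ≈ 4.02 in

T = A_s f_y = 1.55 × 80 = 124 kips.
a = T/(0.85 f'_c b) = 124/(0.85 × 3.5 × 12.2) = 3.4164 in.
With β₁ = 0.85, c = a/β₁ = 3.4164/0.85 = 4.02 in.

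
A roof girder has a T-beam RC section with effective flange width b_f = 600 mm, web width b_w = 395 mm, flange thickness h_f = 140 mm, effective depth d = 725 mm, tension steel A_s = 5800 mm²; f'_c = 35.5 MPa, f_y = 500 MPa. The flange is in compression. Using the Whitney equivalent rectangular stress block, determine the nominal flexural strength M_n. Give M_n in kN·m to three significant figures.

Tension: T = A_s f_y = 5800 × 500 = 2900000 N.
Try a within the flange: a = T/(0.85 f'_c b_f) = 2900000/(0.85 × 35.5 × 600) = 160.18 mm.
a = 160.18 > h_f = 140 mm: the block extends into the web. Split into flange-overhang and web parts.
C_f = 0.85 f'_c (b_f − b_w) h_f = 0.85 × 35.5 × (600 − 395) × 140 = 866023 N.
Remaining web compression depth: a_w = (T − C_f)/(0.85 f'_c b_w) = (2900000 − 866023)/(0.85 × 35.5 × 395) = 170.65 mm.
M_n = C_f(d − h_f/2) + (T − C_f)(d − a_w/2) = 866023 × (725 − 70) + 2033977 × (725 − 85.325) = 567.25 + 1301.08 = 1868.33 × 10⁶ N·mm.
M_n = 1868.33 kN·m.

M_n ≈ 1870 kN·m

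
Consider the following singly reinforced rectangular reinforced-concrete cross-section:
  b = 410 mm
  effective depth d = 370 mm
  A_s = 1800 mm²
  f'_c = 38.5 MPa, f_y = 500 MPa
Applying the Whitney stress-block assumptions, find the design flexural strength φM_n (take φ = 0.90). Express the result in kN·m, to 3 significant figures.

φM_n ≈ 273 kN·m

T = A_s f_y = 1800 × 500 = 900000 N = 900 kN.
From C = T: a = T/(0.85 f'_c b) = 900000/(0.85 × 38.5 × 410) = 67.08 mm.
M_n = T(d − a/2) = 900 kN × (370 − 33.54) mm = 302.81 kN·m.
φM_n = 0.90 × 302.81 = 272.53 kN·m.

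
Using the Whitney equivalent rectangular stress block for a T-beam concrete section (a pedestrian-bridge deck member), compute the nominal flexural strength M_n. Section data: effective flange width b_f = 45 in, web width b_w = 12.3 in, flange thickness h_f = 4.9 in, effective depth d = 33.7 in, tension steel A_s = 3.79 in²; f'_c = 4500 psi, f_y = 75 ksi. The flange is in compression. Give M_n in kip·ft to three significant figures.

Tension: T = A_s f_y = 3.79 × 75 = 284.25 kips.
Try a within the flange: a = T/(0.85 f'_c b_f) = 284.25/(0.85 × 4.5 × 45) = 1.651 in.
Since a = 1.651 ≤ h_f = 4.9 in, the stress block lies entirely in the flange; analyse as a rectangular beam of width b_f.
M_n = T(d − a/2) = 284.25 × (33.7 − 0.8255) = 9344.6 kip·in.
M_n = 9344.6/12 = 778.72 kip·ft.

M_n ≈ 779 kip·ft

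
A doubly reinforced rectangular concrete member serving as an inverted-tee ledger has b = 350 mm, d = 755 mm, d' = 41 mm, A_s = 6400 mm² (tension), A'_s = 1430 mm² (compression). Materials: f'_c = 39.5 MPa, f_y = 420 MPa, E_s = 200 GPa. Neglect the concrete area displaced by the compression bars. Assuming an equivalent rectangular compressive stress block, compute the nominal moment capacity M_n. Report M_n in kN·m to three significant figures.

Assume both tension and compression steel yield.
Net tension couple steel: A_s − A'_s = 4970 mm².
a = (A_s − A'_s) f_y / (0.85 f'_c b) = 2087400/(0.85 × 39.5 × 350) = 177.63 mm.
c = a/β₁ = 177.63/0.768 = 231.29 mm; ε'_s = 0.003(c − d')/c = 0.0025 ≥ f_y/E_s = 0.0021, so compression steel does yield.
M_n = (A_s − A'_s) f_y (d − a/2) + A'_s f_y (d − d') = [2087400 × (755 − 88.815) + 600600 × (755 − 41)] × 10⁻⁶ = 1390.59 + 428.83 = 1819.42 kN·m.

M_n ≈ 1820 kN·m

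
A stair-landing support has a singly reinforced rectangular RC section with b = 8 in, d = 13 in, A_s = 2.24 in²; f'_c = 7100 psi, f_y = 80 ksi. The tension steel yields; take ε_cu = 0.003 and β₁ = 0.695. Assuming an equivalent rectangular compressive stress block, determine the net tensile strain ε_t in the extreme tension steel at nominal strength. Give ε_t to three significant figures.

ε_t ≈ 0.00430

a = A_s f_y/(0.85 f'_c b) = 3.712 in.
β₁ = 0.695, so c = a/β₁ = 3.712/0.695 = 5.341 in.
From the linear strain diagram with ε_cu = 0.003: ε_t = 0.003 (d − c)/c = 0.003 × (13 − 5.341)/5.341 = 0.00430.
ε_t is between 0.004 and 0.005 — transition zone.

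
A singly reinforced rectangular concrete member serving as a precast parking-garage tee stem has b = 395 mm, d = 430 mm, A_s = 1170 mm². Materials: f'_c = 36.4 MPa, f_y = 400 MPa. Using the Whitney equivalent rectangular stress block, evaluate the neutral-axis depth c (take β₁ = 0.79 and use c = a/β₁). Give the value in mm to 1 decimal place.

T = A_s f_y = 1170 × 400 = 468000 N = 468 kN.
Setting C = 0.85 f'_c a b equal to T: a = 468000/(0.85 × 36.4 × 395) = 38.294 mm.
With β₁ = 0.79, c = a/β₁ = 38.294/0.79 = 48.5 mm.

c ≈ 48.5 mm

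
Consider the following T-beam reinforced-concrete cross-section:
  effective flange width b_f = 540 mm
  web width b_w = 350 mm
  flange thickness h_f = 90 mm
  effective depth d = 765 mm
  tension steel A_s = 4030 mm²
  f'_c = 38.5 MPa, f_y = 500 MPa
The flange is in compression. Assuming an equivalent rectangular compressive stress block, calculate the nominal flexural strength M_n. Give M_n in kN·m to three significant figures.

Tension: T = A_s f_y = 4030 × 500 = 2015000 N.
Try a within the flange: a = T/(0.85 f'_c b_f) = 2015000/(0.85 × 38.5 × 540) = 114.03 mm.
a = 114.03 > h_f = 90 mm: the block extends into the web. Split into flange-overhang and web parts.
C_f = 0.85 f'_c (b_f − b_w) h_f = 0.85 × 38.5 × (540 − 350) × 90 = 559598 N.
Remaining web compression depth: a_w = (T − C_f)/(0.85 f'_c b_w) = (2015000 − 559598)/(0.85 × 38.5 × 350) = 127.07 mm.
M_n = C_f(d − h_f/2) + (T − C_f)(d − a_w/2) = 559598 × (765 − 45) + 1455402 × (765 − 63.535) = 402.91 + 1020.91 = 1423.82 × 10⁶ N·mm.
M_n = 1423.82 kN·m.

M_n ≈ 1420 kN·m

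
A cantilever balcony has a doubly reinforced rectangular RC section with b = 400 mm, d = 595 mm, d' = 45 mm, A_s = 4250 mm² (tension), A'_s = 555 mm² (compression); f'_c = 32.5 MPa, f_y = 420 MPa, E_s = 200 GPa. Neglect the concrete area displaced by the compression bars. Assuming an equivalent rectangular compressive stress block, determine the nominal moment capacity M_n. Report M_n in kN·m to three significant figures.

Assume both tension and compression steel yield.
Net tension couple steel: A_s − A'_s = 3695 mm².
a = (A_s − A'_s) f_y / (0.85 f'_c b) = 1551900/(0.85 × 32.5 × 400) = 140.44 mm.
c = a/β₁ = 140.44/0.818 = 171.69 mm; ε'_s = 0.003(c − d')/c = 0.0022 ≥ f_y/E_s = 0.0021, so compression steel does yield.
M_n = (A_s − A'_s) f_y (d − a/2) + A'_s f_y (d − d') = [1551900 × (595 − 70.22) + 233100 × (595 − 45)] × 10⁻⁶ = 814.41 + 128.21 = 942.62 kN·m.

M_n ≈ 943 kN·m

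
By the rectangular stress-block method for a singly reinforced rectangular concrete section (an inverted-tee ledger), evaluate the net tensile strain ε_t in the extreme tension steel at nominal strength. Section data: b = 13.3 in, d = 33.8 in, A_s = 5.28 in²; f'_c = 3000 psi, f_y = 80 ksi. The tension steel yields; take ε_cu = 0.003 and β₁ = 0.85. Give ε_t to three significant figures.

ε_t ≈ 0.00392

a = A_s f_y/(0.85 f'_c b) = 12.455 in.
β₁ = 0.85, so c = a/β₁ = 12.455/0.85 = 14.653 in.
From the linear strain diagram with ε_cu = 0.003: ε_t = 0.003 (d − c)/c = 0.003 × (33.8 − 14.653)/14.653 = 0.00392.
ε_t < 0.004 — the section is over-reinforced for flexure under ACI limits.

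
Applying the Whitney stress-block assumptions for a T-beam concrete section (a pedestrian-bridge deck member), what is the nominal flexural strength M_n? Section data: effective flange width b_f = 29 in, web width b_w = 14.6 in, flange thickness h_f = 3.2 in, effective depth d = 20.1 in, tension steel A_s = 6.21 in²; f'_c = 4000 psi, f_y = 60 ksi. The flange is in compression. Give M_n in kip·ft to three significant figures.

M_n ≈ 564 kip·ft

Tension: T = A_s f_y = 6.21 × 60 = 372.6 kips.
Try a within the flange: a = T/(0.85 f'_c b_f) = 372.6/(0.85 × 4 × 29) = 3.779 in.
a = 3.779 > h_f = 3.2 in: the block extends into the web. Split into flange-overhang and web parts.
C_f = 0.85 f'_c (b_f − b_w) h_f = 0.85 × 4 × (29 − 14.6) × 3.2 = 156.7 kips.
Remaining web compression depth: a_w = (T − C_f)/(0.85 f'_c b_w) = (372.6 − 156.7)/(0.85 × 4 × 14.6) = 4.349 in.
M_n = C_f(d − h_f/2) + (T − C_f)(d − a_w/2) = 156.7 × (20.1 − 1.6) + 215.9 × (20.1 − 2.1745) = 2899.0 + 3870.1 = 6769.1 kip·in.
M_n = 6769.1/12 = 564.09 kip·ft.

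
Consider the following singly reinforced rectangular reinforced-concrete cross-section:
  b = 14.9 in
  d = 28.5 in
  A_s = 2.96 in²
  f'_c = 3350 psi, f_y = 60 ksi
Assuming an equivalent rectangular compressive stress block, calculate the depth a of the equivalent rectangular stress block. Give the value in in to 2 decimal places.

T = A_s f_y = 2.96 × 60 = 177.6 kips.
a = T/(0.85 f'_c b) = 177.6/(0.85 × 3.35 × 14.9) = 4.19 in.

a ≈ 4.19 in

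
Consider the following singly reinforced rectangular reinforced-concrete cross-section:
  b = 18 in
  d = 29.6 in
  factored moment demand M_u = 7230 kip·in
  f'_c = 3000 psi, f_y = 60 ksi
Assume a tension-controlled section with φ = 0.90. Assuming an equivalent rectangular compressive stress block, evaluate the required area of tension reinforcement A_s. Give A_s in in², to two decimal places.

A_s ≈ 5.10 in²

M_n = M_u/φ = 7230/0.90 = 8033.33 kip·in.
From M_n = 0.85 f'_c a b (d − a/2):
a = d − √(d² − 2M_n/(0.85 f'_c b)) = 29.6 − √(29.6² − 2 × 8033.33/(0.85 × 3 × 18)) = 6.663 in.
A_s = 0.85 f'_c a b / f_y = 0.85 × 3 × 6.663 × 18 / 60 = 5.097 in².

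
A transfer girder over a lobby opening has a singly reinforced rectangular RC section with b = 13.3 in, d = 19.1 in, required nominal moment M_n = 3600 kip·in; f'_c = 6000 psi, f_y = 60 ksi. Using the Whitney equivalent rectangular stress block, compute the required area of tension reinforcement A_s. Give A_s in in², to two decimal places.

From M_n = 0.85 f'_c a b (d − a/2):
a = d − √(d² − 2M_n/(0.85 f'_c b)) = 19.1 − √(19.1² − 2 × 3600/(0.85 × 6 × 13.3)) = 3.017 in.
A_s = 0.85 f'_c a b / f_y = 0.85 × 6 × 3.017 × 13.3 / 60 = 3.411 in².

A_s ≈ 3.41 in²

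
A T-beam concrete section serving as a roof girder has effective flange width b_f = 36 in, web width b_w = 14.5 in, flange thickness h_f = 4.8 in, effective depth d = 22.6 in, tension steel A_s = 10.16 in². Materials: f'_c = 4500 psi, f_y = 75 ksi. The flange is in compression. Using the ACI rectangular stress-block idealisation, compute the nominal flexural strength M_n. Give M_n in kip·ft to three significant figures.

Tension: T = A_s f_y = 10.16 × 75 = 762 kips.
Try a within the flange: a = T/(0.85 f'_c b_f) = 762/(0.85 × 4.5 × 36) = 5.534 in.
a = 5.534 > h_f = 4.8 in: the block extends into the web. Split into flange-overhang and web parts.
C_f = 0.85 f'_c (b_f − b_w) h_f = 0.85 × 4.5 × (36 − 14.5) × 4.8 = 394.7 kips.
Remaining web compression depth: a_w = (T − C_f)/(0.85 f'_c b_w) = (762 − 394.7)/(0.85 × 4.5 × 14.5) = 6.622 in.
M_n = C_f(d − h_f/2) + (T − C_f)(d − a_w/2) = 394.7 × (22.6 − 2.4) + 367.3 × (22.6 − 3.311) = 7972.9 + 7084.8 = 15057.7 kip·in.
M_n = 15057.7/12 = 1254.81 kip·ft.

M_n ≈ 1250 kip·ft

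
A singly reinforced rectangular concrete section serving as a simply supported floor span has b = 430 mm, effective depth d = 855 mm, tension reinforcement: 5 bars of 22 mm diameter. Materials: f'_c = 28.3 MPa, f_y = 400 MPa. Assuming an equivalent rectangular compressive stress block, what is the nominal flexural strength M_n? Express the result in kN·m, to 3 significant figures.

A_s = 5 × 380 = 1900 mm².
T = A_s f_y = 1900 × 400 = 760000 N = 760 kN.
From C = T: a = T/(0.85 f'_c b) = 760000/(0.85 × 28.3 × 430) = 73.48 mm.
M_n = T(d − a/2) = 760 kN × (855 − 36.74) mm = 621.88 kN·m.

M_n ≈ 622 kN·m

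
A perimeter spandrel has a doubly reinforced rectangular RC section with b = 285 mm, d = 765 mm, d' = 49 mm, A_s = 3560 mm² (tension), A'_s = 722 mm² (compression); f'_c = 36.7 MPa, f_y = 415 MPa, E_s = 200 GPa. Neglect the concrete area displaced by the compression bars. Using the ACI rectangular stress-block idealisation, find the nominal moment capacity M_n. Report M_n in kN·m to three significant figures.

M_n ≈ 1040 kN·m

Assume both tension and compression steel yield.
Net tension couple steel: A_s − A'_s = 2838 mm².
a = (A_s − A'_s) f_y / (0.85 f'_c b) = 1177770/(0.85 × 36.7 × 285) = 132.47 mm.
c = a/β₁ = 132.47/0.788 = 168.11 mm; ε'_s = 0.003(c − d')/c = 0.0021 ≥ f_y/E_s = 0.0021, so compression steel does yield.
M_n = (A_s − A'_s) f_y (d − a/2) + A'_s f_y (d − d') = [1177770 × (765 − 66.235) + 299630 × (765 − 49)] × 10⁻⁶ = 822.98 + 214.54 = 1037.52 kN·m.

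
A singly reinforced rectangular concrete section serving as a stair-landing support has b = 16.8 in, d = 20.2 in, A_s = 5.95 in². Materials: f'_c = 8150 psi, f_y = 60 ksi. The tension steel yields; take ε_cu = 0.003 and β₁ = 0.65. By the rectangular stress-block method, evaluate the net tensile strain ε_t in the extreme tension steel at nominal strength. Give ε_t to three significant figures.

a = A_s f_y/(0.85 f'_c b) = 3.067 in.
β₁ = 0.65, so c = a/β₁ = 3.067/0.65 = 4.718 in.
From the linear strain diagram with ε_cu = 0.003: ε_t = 0.003 (d − c)/c = 0.003 × (20.2 − 4.718)/4.718 = 0.00984.
Since ε_t ≥ 0.005, the section is tension-controlled.

ε_t ≈ 0.00984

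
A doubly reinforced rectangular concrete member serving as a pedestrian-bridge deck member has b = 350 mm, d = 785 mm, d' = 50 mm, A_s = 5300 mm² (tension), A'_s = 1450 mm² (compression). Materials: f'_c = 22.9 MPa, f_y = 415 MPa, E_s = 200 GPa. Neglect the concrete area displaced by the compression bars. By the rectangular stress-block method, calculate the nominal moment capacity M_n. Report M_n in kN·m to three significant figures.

Assume both tension and compression steel yield.
Net tension couple steel: A_s − A'_s = 3850 mm².
a = (A_s − A'_s) f_y / (0.85 f'_c b) = 1597750/(0.85 × 22.9 × 350) = 234.52 mm.
c = a/β₁ = 234.52/0.85 = 275.91 mm; ε'_s = 0.003(c − d')/c = 0.0025 ≥ f_y/E_s = 0.0021, so compression steel does yield.
M_n = (A_s − A'_s) f_y (d − a/2) + A'_s f_y (d − d') = [1597750 × (785 − 117.26) + 601750 × (785 − 50)] × 10⁻⁶ = 1066.88 + 442.29 = 1509.17 kN·m.

M_n ≈ 1510 kN·m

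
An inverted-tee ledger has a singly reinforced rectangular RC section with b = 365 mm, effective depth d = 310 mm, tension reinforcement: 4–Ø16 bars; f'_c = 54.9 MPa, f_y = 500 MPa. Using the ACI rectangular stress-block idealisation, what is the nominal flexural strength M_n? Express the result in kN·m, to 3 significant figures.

M_n ≈ 120 kN·m

A_s = 4 × 201 = 804 mm².
T = A_s f_y = 804 × 500 = 402000 N = 402 kN.
From C = T: a = T/(0.85 f'_c b) = 402000/(0.85 × 54.9 × 365) = 23.60 mm.
M_n = T(d − a/2) = 402 kN × (310 − 11.8) mm = 119.88 kN·m.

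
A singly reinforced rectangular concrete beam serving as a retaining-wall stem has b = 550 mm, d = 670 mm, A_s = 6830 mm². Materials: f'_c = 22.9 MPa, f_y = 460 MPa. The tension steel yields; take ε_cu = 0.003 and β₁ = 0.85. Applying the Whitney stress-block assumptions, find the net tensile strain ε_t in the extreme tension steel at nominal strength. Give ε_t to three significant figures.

ε_t ≈ 0.00282

a = A_s f_y/(0.85 f'_c b) = 293.47 mm.
β₁ = 0.85, so c = a/β₁ = 293.47/0.85 = 345.26 mm.
From the linear strain diagram with ε_cu = 0.003: ε_t = 0.003 (d − c)/c = 0.003 × (670 − 345.26)/345.26 = 0.00282.
ε_t < 0.004 — the section is over-reinforced for flexure under ACI limits.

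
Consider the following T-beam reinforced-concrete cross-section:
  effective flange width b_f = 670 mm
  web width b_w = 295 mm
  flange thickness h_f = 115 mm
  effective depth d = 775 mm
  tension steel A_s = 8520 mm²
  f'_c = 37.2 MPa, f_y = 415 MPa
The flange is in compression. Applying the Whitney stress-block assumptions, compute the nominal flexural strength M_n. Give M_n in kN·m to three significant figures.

M_n ≈ 2410 kN·m

Tension: T = A_s f_y = 8520 × 415 = 3535800 N.
Try a within the flange: a = T/(0.85 f'_c b_f) = 3535800/(0.85 × 37.2 × 670) = 166.90 mm.
a = 166.90 > h_f = 115 mm: the block extends into the web. Split into flange-overhang and web parts.
C_f = 0.85 f'_c (b_f − b_w) h_f = 0.85 × 37.2 × (670 − 295) × 115 = 1363613 N.
Remaining web compression depth: a_w = (T − C_f)/(0.85 f'_c b_w) = (3535800 − 1363613)/(0.85 × 37.2 × 295) = 232.87 mm.
M_n = C_f(d − h_f/2) + (T − C_f)(d − a_w/2) = 1363613 × (775 − 57.5) + 2172187 × (775 − 116.435) = 978.39 + 1430.53 = 2408.92 × 10⁶ N·mm.
M_n = 2408.92 kN·m.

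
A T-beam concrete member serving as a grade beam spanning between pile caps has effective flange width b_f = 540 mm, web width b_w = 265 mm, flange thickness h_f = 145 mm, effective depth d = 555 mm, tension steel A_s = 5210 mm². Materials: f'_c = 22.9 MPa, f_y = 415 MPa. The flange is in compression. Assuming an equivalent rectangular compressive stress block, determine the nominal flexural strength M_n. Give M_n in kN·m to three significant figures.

Tension: T = A_s f_y = 5210 × 415 = 2162150 N.
Try a within the flange: a = T/(0.85 f'_c b_f) = 2162150/(0.85 × 22.9 × 540) = 205.70 mm.
a = 205.70 > h_f = 145 mm: the block extends into the web. Split into flange-overhang and web parts.
C_f = 0.85 f'_c (b_f − b_w) h_f = 0.85 × 22.9 × (540 − 265) × 145 = 776167 N.
Remaining web compression depth: a_w = (T − C_f)/(0.85 f'_c b_w) = (2162150 − 776167)/(0.85 × 22.9 × 265) = 268.69 mm.
M_n = C_f(d − h_f/2) + (T − C_f)(d − a_w/2) = 776167 × (555 − 72.5) + 1385983 × (555 − 134.345) = 374.50 + 583.02 = 957.52 × 10⁶ N·mm.
M_n = 957.52 kN·m.

M_n ≈ 958 kN·m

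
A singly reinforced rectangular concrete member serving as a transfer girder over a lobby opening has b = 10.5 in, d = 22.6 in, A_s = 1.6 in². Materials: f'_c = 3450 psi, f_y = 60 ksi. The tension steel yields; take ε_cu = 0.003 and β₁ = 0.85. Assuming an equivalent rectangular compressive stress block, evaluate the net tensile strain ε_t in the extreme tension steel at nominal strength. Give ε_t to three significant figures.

a = A_s f_y/(0.85 f'_c b) = 3.118 in.
β₁ = 0.85, so c = a/β₁ = 3.118/0.85 = 3.668 in.
From the linear strain diagram with ε_cu = 0.003: ε_t = 0.003 (d − c)/c = 0.003 × (22.6 − 3.668)/3.668 = 0.0155.
Since ε_t ≥ 0.005, the section is tension-controlled.

ε_t ≈ 0.0155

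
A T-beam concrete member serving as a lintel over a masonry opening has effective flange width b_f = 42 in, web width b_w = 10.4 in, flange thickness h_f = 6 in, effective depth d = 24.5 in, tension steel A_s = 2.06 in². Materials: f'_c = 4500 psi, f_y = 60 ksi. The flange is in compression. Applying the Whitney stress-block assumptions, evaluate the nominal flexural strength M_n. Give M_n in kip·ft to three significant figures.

Tension: T = A_s f_y = 2.06 × 60 = 123.6 kips.
Try a within the flange: a = T/(0.85 f'_c b_f) = 123.6/(0.85 × 4.5 × 42) = 0.769 in.
Since a = 0.769 ≤ h_f = 6 in, the stress block lies entirely in the flange; analyse as a rectangular beam of width b_f.
M_n = T(d − a/2) = 123.6 × (24.5 − 0.3845) = 2980.7 kip·in.
M_n = 2980.7/12 = 248.39 kip·ft.

M_n ≈ 248 kip·ft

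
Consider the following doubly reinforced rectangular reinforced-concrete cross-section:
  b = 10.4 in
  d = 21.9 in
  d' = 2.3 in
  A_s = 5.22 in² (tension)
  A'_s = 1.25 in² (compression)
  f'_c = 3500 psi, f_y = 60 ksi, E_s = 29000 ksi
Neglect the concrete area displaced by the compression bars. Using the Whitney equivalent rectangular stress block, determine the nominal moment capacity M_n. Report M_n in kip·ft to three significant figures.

M_n ≈ 481 kip·ft

Assume both steels yield.
a = (A_s − A'_s) f_y/(0.85 f'_c b) = (5.22 − 1.25) × 60/(0.85 × 3.5 × 10.4) = 7.699 in.
c = a/β₁ = 7.699/0.85 = 9.058 in; ε'_s = 0.003(c − d')/c = 0.0022 ≥ ε_y = 0.0021, so the compression steel yields.
M_n = (A_s − A'_s) f_y (d − a/2) + A'_s f_y (d − d') = 238.2 × (21.9 − 3.8495) + 75 × (21.9 − 2.3) = 4299.6 + 1470.0 = 5769.6 kip·in = 5769.6/12 = 480.80 kip·ft.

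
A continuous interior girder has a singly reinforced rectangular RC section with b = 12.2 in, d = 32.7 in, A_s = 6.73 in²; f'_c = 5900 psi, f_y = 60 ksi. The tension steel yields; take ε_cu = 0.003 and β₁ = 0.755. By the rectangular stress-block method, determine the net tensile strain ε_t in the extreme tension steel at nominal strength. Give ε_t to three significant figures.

ε_t ≈ 0.00822

a = A_s f_y/(0.85 f'_c b) = 6.600 in.
β₁ = 0.755, so c = a/β₁ = 6.600/0.755 = 8.742 in.
From the linear strain diagram with ε_cu = 0.003: ε_t = 0.003 (d − c)/c = 0.003 × (32.7 − 8.742)/8.742 = 0.00822.
Since ε_t ≥ 0.005, the section is tension-controlled.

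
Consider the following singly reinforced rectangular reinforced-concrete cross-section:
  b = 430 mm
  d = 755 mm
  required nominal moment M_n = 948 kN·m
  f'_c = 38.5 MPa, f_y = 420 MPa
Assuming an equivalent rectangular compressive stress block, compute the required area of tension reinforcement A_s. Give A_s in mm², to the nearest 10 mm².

With M_n = 0.85 f'_c a b (d − a/2), solve the quadratic for a:
a = d − √(d² − 2M_n/(0.85 f'_c b)) = 755 − √(755² − 2 × 948×10⁶/(0.85 × 38.5 × 430)) = 95.24 mm.
A_s = 0.85 f'_c a b / f_y = 0.85 × 38.5 × 95.24 × 430 / 420 = 3190.9 mm².

A_s ≈ 3190 mm²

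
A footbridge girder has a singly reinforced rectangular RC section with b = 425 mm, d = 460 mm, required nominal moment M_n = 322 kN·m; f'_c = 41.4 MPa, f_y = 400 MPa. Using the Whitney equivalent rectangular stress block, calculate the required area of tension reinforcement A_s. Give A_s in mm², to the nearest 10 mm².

With M_n = 0.85 f'_c a b (d − a/2), solve the quadratic for a:
a = d − √(d² − 2M_n/(0.85 f'_c b)) = 460 − √(460² − 2 × 322×10⁶/(0.85 × 41.4 × 425)) = 49.46 mm.
A_s = 0.85 f'_c a b / f_y = 0.85 × 41.4 × 49.46 × 425 / 400 = 1849.3 mm².

A_s ≈ 1850 mm²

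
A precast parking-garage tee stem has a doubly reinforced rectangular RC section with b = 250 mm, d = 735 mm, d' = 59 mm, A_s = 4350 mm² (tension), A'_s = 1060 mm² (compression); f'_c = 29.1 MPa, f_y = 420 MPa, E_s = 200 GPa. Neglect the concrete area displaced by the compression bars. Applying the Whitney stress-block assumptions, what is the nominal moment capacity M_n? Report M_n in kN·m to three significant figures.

Assume both tension and compression steel yield.
Net tension couple steel: A_s − A'_s = 3290 mm².
a = (A_s − A'_s) f_y / (0.85 f'_c b) = 1381800/(0.85 × 29.1 × 250) = 223.46 mm.
c = a/β₁ = 223.46/0.842 = 265.39 mm; ε'_s = 0.003(c − d')/c = 0.0023 ≥ f_y/E_s = 0.0021, so compression steel does yield.
M_n = (A_s − A'_s) f_y (d − a/2) + A'_s f_y (d − d') = [1381800 × (735 − 111.73) + 445200 × (735 − 59)] × 10⁻⁶ = 861.23 + 300.96 = 1162.19 kN·m.

M_n ≈ 1160 kN·m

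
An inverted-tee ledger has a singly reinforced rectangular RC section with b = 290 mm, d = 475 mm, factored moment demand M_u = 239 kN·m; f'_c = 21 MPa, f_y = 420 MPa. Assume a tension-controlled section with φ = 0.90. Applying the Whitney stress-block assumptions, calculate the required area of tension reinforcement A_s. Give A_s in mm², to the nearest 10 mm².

A_s ≈ 1530 mm²

M_n = M_u/φ = 239/0.90 = 265.556 kN·m.
With M_n = 0.85 f'_c a b (d − a/2), solve the quadratic for a:
a = d − √(d² − 2M_n/(0.85 f'_c b)) = 475 − √(475² − 2 × 265.556×10⁶/(0.85 × 21 × 290)) = 124.25 mm.
A_s = 0.85 f'_c a b / f_y = 0.85 × 21 × 124.25 × 290 / 420 = 1531.4 mm².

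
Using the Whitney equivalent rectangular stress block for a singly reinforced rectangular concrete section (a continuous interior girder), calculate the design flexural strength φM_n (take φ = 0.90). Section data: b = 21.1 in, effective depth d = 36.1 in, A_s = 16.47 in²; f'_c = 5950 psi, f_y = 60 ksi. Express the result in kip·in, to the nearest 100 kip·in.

φM_n ≈ 28000 kip·in

T = A_s f_y = 16.47 × 60 = 988.2 kips.
a = T/(0.85 f'_c b) = 988.2/(0.85 × 5.95 × 21.1) = 9.260 in.
M_n = T(d − a/2) = 988.2 × (36.1 − 4.63) = 31098.7 kip·in.
φM_n = 0.90 × 31098.7 = 27988.8 kip·in.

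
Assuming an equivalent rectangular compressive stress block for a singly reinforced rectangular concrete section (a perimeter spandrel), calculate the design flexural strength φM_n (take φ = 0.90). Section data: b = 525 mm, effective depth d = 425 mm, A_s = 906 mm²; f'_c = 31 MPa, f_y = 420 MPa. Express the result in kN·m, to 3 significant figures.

φM_n ≈ 141 kN·m

T = A_s f_y = 906 × 420 = 380520 N = 380.52 kN.
From C = T: a = T/(0.85 f'_c b) = 380520/(0.85 × 31 × 525) = 27.51 mm.
M_n = T(d − a/2) = 380.52 kN × (425 − 13.755) mm = 156.49 kN·m.
φM_n = 0.90 × 156.49 = 140.84 kN·m.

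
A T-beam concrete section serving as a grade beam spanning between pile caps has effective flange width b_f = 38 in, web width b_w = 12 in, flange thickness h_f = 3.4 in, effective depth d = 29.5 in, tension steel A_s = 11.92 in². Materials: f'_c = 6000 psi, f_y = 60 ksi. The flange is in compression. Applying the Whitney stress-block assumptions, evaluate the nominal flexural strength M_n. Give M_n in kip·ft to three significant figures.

M_n ≈ 1650 kip·ft

Tension: T = A_s f_y = 11.92 × 60 = 715.2 kips.
Try a within the flange: a = T/(0.85 f'_c b_f) = 715.2/(0.85 × 6 × 38) = 3.690 in.
a = 3.690 > h_f = 3.4 in: the block extends into the web. Split into flange-overhang and web parts.
C_f = 0.85 f'_c (b_f − b_w) h_f = 0.85 × 6 × (38 − 12) × 3.4 = 450.8 kips.
Remaining web compression depth: a_w = (T − C_f)/(0.85 f'_c b_w) = (715.2 − 450.8)/(0.85 × 6 × 12) = 4.320 in.
M_n = C_f(d − h_f/2) + (T − C_f)(d − a_w/2) = 450.8 × (29.5 − 1.7) + 264.4 × (29.5 − 2.16) = 12532.2 + 7228.7 = 19760.9 kip·in.
M_n = 19760.9/12 = 1646.74 kip·ft.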